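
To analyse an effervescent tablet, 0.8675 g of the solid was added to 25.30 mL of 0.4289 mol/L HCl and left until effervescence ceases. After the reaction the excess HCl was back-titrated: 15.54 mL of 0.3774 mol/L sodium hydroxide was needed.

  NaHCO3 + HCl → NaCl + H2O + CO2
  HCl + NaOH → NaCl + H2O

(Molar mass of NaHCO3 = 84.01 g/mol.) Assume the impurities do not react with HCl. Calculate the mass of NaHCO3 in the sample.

0.4189 g

n(HCl) added = 0.02530 × 0.4289 = 0.01085 mol
n(NaOH) used in back-titration = 0.01554 × 0.3774 = 5.865 × 10^-3 mol
n(HCl) left over = 5.865 × 10^-3 mol (1:1 ratio)
n(HCl) consumed by analyte = 0.01085 − 5.865 × 10^-3 = 4.986 × 10^-3 mol
n(NaHCO3) = 4.986 × 10^-3 mol (1:1 ratio)
mass of NaHCO3 = 4.986 × 10^-3 × 84.01 = 0.4189 g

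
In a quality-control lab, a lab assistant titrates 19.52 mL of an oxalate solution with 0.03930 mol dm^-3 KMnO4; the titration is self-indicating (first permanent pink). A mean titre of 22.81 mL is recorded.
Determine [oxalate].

0.1148 mol/L

2 MnO4^- + 5 C2O4^2- + 16 H^+ → 2 Mn^2+ + 10 CO2 + 8 H2O
n(KMnO4) = 0.02281 L × 0.03930 mol/L = 8.964 × 10^-4 mol
From the 5:2 mole ratio, n(C2O4^2-) = 5/2 × 8.964 × 10^-4 = 2.241 × 10^-3 mol
[C2O4^2-] = 2.241 × 10^-3 mol / 0.01952 L = 0.1148 mol/L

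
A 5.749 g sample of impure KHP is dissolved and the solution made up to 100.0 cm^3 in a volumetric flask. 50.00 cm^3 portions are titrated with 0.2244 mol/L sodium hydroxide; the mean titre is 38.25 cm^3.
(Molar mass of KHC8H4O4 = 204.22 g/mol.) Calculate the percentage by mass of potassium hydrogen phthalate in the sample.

KHC8H4O4 + NaOH → KNaC8H4O4 + H2O
n(NaOH) per titration = 0.03825 × 0.2244 = 8.583 × 10^-3 mol
n(KHC8H4O4) in each aliquot = 8.583 × 10^-3 mol (1:1 ratio)
n(KHC8H4O4) in the whole flask = 8.583 × 10^-3 × 100.0/50.00 = 0.01717 mol
mass of KHC8H4O4 = 0.01717 × 204.22 = 3.506 g
% KHC8H4O4 = 3.506 / 5.749 × 100 = 60.98 %

60.98 %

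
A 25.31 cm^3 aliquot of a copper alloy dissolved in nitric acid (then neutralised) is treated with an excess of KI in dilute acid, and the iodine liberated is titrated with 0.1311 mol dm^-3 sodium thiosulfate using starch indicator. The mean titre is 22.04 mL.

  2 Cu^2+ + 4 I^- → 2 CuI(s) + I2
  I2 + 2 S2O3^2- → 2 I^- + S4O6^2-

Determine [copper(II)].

0.1142 mol/L

n(S2O3^2-) = 0.02204 × 0.1311 = 2.889 × 10^-3 mol
n(I2) = n(S2O3^2-)/2 = 1.445 × 10^-3 mol
From the 2:1 ratio, n(Cu2+) in the aliquot = 2/1 × 1.445 × 10^-3 = 2.889 × 10^-3 mol
[Cu2+] = 2.889 × 10^-3 / 0.02531 = 0.1142 mol/L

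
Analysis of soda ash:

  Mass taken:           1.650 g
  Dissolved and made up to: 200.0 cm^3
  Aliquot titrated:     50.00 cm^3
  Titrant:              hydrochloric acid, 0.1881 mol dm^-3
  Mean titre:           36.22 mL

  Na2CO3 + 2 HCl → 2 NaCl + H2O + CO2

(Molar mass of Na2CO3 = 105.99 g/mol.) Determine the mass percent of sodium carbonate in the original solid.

87.53 %

n(HCl) per titration = 0.03622 × 0.1881 = 6.813 × 10^-3 mol
From the 1:2 ratio, n(Na2CO3) in each aliquot = 1/2 × 6.813 × 10^-3 = 3.406 × 10^-3 mol
n(Na2CO3) in the whole flask = 3.406 × 10^-3 × 200.0/50.00 = 0.01363 mol
mass of Na2CO3 = 0.01363 × 105.99 = 1.444 g
% Na2CO3 = 1.444 / 1.650 × 100 = 87.53 %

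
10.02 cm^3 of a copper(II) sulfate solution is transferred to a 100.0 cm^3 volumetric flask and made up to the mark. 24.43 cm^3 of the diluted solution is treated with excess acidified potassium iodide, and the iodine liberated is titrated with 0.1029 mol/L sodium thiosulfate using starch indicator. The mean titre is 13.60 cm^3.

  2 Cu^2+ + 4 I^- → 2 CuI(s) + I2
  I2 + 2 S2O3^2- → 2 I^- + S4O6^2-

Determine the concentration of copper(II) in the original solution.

n(S2O3^2-) = 0.01360 × 0.1029 = 1.399 × 10^-3 mol
n(I2) = n(S2O3^2-)/2 = 6.997 × 10^-4 mol
From the 2:1 ratio, n(Cu2+) in the aliquot = 2/1 × 6.997 × 10^-4 = 1.399 × 10^-3 mol
[Cu2+]_dilute = 1.399 × 10^-3 / 0.02443 = 0.05728 mol/L
[Cu2+]_original = 0.05728 × 100.0/10.02 = 0.5717 mol/L

0.5717 mol/L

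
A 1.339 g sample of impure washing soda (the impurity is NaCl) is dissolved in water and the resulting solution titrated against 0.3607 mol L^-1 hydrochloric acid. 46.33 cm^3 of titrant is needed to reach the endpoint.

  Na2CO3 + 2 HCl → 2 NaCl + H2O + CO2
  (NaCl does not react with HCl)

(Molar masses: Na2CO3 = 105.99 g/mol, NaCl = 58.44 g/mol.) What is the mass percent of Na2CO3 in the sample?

66.14 %

n(HCl) = 0.04633 × 0.3607 = 0.01671 mol
Let x = n(Na2CO3), y = n(NaCl).
Titrant: 2x = 0.01671;  mass: 105.99x + 58.44y = 1.339
Solving, x = 8.356 × 10^-3 mol, y = 7.758 × 10^-3 mol
mass of Na2CO3 = 8.356 × 10^-3 × 105.99 = 0.8856 g
% Na2CO3 = 0.8856 / 1.339 × 100 = 66.14 %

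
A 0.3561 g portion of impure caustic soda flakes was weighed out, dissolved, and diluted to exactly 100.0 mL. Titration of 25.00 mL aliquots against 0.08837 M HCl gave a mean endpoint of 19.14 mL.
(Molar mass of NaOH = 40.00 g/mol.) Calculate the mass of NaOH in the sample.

NaOH + HCl → NaCl + H2O
n(HCl) per titration = 0.01914 × 0.08837 = 1.691 × 10^-3 mol
n(NaOH) in each aliquot = 1.691 × 10^-3 mol (1:1 ratio)
n(NaOH) in the whole flask = 1.691 × 10^-3 × 100.0/25.00 = 6.766 × 10^-3 mol
mass of NaOH = 6.766 × 10^-3 × 40.00 = 0.2706 g

0.2706 g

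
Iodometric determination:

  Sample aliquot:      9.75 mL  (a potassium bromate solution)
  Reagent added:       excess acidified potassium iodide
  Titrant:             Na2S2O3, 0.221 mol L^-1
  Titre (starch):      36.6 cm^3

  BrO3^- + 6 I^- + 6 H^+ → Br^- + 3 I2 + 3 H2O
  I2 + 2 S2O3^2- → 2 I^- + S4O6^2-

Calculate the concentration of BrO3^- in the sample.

n(S2O3^2-) = 0.0366 × 0.221 = 8.09 × 10^-3 mol
n(I2) = n(S2O3^2-)/2 = 4.04 × 10^-3 mol
From the 1:3 ratio, n(BrO3^-) in the aliquot = 1/3 × 4.04 × 10^-3 = 1.35 × 10^-3 mol
[BrO3^-] = 1.35 × 10^-3 / 0.00975 = 0.138 mol/L

0.138 mol/L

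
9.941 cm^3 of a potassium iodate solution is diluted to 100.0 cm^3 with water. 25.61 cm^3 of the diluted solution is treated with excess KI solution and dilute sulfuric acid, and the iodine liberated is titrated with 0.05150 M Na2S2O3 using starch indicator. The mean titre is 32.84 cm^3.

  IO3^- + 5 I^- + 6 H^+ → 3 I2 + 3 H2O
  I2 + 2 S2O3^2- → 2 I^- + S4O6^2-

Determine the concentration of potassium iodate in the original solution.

0.1107 M

n(S2O3^2-) = 0.03284 × 0.05150 = 1.691 × 10^-3 mol
n(I2) = n(S2O3^2-)/2 = 8.456 × 10^-4 mol
From the 1:3 ratio, n(IO3^-) in the aliquot = 1/3 × 8.456 × 10^-4 = 2.819 × 10^-4 mol
[IO3^-]_dilute = 2.819 × 10^-4 / 0.02561 = 0.01101 mol/L
[IO3^-]_original = 0.01101 × 100.0/9.941 = 0.1107 mol/L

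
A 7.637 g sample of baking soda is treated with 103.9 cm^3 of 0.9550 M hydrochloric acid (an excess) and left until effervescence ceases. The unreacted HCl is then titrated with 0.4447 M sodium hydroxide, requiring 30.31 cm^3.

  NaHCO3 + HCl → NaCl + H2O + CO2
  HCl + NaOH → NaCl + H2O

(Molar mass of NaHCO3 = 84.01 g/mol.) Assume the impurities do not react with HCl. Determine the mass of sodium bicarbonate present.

n(HCl) added = 0.1039 × 0.9550 = 0.09922 mol
n(NaOH) used in back-titration = 0.03031 × 0.4447 = 0.01348 mol
n(HCl) left over = 0.01348 mol (1:1 ratio)
n(HCl) consumed by analyte = 0.09922 − 0.01348 = 0.08575 mol
n(NaHCO3) = 0.08575 mol (1:1 ratio)
mass of NaHCO3 = 0.08575 × 84.01 = 7.203 g

7.203 g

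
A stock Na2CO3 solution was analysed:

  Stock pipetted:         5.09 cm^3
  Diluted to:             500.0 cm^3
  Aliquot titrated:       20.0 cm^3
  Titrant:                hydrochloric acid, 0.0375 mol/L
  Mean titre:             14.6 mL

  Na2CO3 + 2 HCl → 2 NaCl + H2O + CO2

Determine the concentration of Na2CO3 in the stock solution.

1.34 mol/L

n(HCl) = 0.0146 × 0.0375 = 5.47 × 10^-4 mol
From the 1:2 ratio, n(Na2CO3) in the aliquot = 1/2 × 5.47 × 10^-4 = 2.74 × 10^-4 mol
[Na2CO3]_dilute = 2.74 × 10^-4 / 0.0200 = 0.0137 mol/L
Dilution factor = 500.0 / 5.09 = 98.23
[Na2CO3]_stock = 0.0137 × 98.23 = 1.34 mol/L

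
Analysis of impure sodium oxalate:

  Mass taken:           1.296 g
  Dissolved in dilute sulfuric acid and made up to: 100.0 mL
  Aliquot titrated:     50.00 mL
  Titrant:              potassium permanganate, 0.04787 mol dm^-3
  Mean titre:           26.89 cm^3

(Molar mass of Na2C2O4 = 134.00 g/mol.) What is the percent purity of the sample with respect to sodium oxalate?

66.55 %

2 MnO4^- + 5 C2O4^2- + 16 H^+ → 2 Mn^2+ + 10 CO2 + 8 H2O
n(KMnO4) per titration = 0.02689 × 0.04787 = 1.287 × 10^-3 mol
From the 5:2 ratio, n(Na2C2O4) in each aliquot = 5/2 × 1.287 × 10^-3 = 3.218 × 10^-3 mol
n(Na2C2O4) in the whole flask = 3.218 × 10^-3 × 100.0/50.00 = 6.436 × 10^-3 mol
mass of Na2C2O4 = 6.436 × 10^-3 × 134.00 = 0.8624 g
% Na2C2O4 = 0.8624 / 1.296 × 100 = 66.55 %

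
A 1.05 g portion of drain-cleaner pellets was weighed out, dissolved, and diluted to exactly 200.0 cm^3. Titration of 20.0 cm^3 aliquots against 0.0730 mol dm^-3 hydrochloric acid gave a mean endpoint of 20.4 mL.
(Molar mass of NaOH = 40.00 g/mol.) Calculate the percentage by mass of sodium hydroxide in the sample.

56.7 %

NaOH + HCl → NaCl + H2O
n(HCl) per titration = 0.0204 × 0.0730 = 1.49 × 10^-3 mol
n(NaOH) in each aliquot = 1.49 × 10^-3 mol (1:1 ratio)
n(NaOH) in the whole flask = 1.49 × 10^-3 × 200.0/20.0 = 0.0149 mol
mass of NaOH = 0.0149 × 40.00 = 0.596 g
% NaOH = 0.596 / 1.05 × 100 = 56.7 %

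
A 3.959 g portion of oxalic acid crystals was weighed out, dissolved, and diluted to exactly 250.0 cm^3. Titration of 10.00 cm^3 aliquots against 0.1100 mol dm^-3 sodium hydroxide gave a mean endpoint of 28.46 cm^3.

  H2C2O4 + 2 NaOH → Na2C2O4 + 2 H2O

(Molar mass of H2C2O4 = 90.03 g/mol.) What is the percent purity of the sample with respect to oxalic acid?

88.99 %

n(NaOH) per titration = 0.02846 × 0.1100 = 3.131 × 10^-3 mol
From the 1:2 ratio, n(H2C2O4) in each aliquot = 1/2 × 3.131 × 10^-3 = 1.565 × 10^-3 mol
n(H2C2O4) in the whole flask = 1.565 × 10^-3 × 250.0/10.00 = 0.03913 mol
mass of H2C2O4 = 0.03913 × 90.03 = 3.523 g
% H2C2O4 = 3.523 / 3.959 × 100 = 88.99 %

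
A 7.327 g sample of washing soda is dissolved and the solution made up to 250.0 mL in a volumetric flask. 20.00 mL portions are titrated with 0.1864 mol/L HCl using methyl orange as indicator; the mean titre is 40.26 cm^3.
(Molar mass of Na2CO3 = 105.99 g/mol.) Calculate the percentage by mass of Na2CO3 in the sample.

67.85 %

Na2CO3 + 2 HCl → 2 NaCl + H2O + CO2
n(HCl) per titration = 0.04026 × 0.1864 = 7.504 × 10^-3 mol
From the 1:2 ratio, n(Na2CO3) in each aliquot = 1/2 × 7.504 × 10^-3 = 3.752 × 10^-3 mol
n(Na2CO3) in the whole flask = 3.752 × 10^-3 × 250.0/20.00 = 0.04690 mol
mass of Na2CO3 = 0.04690 × 105.99 = 4.971 g
% Na2CO3 = 4.971 / 7.327 × 100 = 67.85 %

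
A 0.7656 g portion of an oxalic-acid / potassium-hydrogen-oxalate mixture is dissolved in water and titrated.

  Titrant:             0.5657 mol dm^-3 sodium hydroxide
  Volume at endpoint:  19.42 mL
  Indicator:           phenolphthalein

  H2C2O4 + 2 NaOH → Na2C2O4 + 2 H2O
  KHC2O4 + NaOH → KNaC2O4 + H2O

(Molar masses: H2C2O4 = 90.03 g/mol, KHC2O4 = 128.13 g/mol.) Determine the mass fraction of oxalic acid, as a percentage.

45.42 %

n(NaOH) = 0.01942 × 0.5657 = 0.01099 mol
Let x = n(H2C2O4), y = n(KHC2O4).
Titrant: 2x + 1y = 0.01099;  mass: 90.03x + 128.13y = 0.7656
Solving, x = 3.862 × 10^-3 mol, y = 3.261 × 10^-3 mol
mass of H2C2O4 = 3.862 × 10^-3 × 90.03 = 0.3477 g
% H2C2O4 = 0.3477 / 0.7656 × 100 = 45.42 %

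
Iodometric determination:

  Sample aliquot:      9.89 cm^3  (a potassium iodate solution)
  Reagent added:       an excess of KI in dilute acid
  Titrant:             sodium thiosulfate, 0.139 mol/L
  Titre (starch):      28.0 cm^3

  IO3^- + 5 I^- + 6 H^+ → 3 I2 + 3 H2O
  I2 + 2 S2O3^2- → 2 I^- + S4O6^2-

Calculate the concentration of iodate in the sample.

n(S2O3^2-) = 0.0280 × 0.139 = 3.89 × 10^-3 mol
n(I2) = n(S2O3^2-)/2 = 1.95 × 10^-3 mol
From the 1:3 ratio, n(IO3^-) in the aliquot = 1/3 × 1.95 × 10^-3 = 6.49 × 10^-4 mol
[IO3^-] = 6.49 × 10^-4 / 0.00989 = 0.0656 mol/L

0.0656 mol/L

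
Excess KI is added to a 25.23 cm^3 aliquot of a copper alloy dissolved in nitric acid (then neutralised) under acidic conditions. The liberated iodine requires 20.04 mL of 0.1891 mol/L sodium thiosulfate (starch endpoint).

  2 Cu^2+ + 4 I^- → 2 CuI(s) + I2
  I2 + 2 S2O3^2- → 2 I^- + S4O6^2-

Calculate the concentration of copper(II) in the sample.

0.1502 mol/L

n(S2O3^2-) = 0.02004 × 0.1891 = 3.790 × 10^-3 mol
n(I2) = n(S2O3^2-)/2 = 1.895 × 10^-3 mol
From the 2:1 ratio, n(Cu2+) in the aliquot = 2/1 × 1.895 × 10^-3 = 3.790 × 10^-3 mol
[Cu2+] = 3.790 × 10^-3 / 0.02523 = 0.1502 mol/L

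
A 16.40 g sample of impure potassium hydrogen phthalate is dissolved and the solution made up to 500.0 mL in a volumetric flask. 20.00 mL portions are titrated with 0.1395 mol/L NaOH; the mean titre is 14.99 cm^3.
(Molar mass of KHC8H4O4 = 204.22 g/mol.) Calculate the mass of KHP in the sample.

KHC8H4O4 + NaOH → KNaC8H4O4 + H2O
n(NaOH) per titration = 0.01499 × 0.1395 = 2.091 × 10^-3 mol
n(KHC8H4O4) in each aliquot = 2.091 × 10^-3 mol (1:1 ratio)
n(KHC8H4O4) in the whole flask = 2.091 × 10^-3 × 500.0/20.00 = 0.05228 mol
mass of KHC8H4O4 = 0.05228 × 204.22 = 10.68 g

10.68 g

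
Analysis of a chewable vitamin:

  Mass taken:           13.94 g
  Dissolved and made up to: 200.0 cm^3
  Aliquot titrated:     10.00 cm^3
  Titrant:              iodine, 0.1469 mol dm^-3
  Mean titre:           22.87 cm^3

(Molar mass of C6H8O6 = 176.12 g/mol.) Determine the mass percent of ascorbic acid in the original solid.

84.89 %

C6H8O6 + I2 → C6H6O6 + 2 HI
n(I2) per titration = 0.02287 × 0.1469 = 3.360 × 10^-3 mol
n(C6H8O6) in each aliquot = 3.360 × 10^-3 mol (1:1 ratio)
n(C6H8O6) in the whole flask = 3.360 × 10^-3 × 200.0/10.00 = 0.06719 mol
mass of C6H8O6 = 0.06719 × 176.12 = 11.83 g
% C6H8O6 = 11.83 / 13.94 × 100 = 84.89 %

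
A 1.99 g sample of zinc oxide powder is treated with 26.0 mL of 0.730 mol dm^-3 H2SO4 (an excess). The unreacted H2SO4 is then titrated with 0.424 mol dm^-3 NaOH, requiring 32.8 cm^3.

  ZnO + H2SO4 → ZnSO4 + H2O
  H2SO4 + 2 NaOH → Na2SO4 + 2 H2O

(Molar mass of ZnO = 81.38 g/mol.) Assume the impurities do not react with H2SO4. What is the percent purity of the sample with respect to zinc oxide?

n(H2SO4) added = 0.0260 × 0.730 = 0.0190 mol
n(NaOH) used in back-titration = 0.0328 × 0.424 = 0.0139 mol
From the 1:2 ratio, n(H2SO4) left over = 1/2 × 0.0139 = 6.95 × 10^-3 mol
n(H2SO4) consumed by analyte = 0.0190 − 6.95 × 10^-3 = 0.0120 mol
n(ZnO) = 0.0120 mol (1:1 ratio)
mass of ZnO = 0.0120 × 81.38 = 0.979 g
% ZnO = 0.979 / 1.99 × 100 = 49.2 %

49.2 %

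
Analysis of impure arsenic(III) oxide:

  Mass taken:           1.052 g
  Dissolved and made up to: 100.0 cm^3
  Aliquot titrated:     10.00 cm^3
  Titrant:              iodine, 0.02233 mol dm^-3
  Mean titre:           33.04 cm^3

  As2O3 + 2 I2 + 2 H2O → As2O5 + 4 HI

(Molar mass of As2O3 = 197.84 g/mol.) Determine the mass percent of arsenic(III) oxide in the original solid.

69.37 %

n(I2) per titration = 0.03304 × 0.02233 = 7.378 × 10^-4 mol
From the 1:2 ratio, n(As2O3) in each aliquot = 1/2 × 7.378 × 10^-4 = 3.689 × 10^-4 mol
n(As2O3) in the whole flask = 3.689 × 10^-4 × 100.0/10.00 = 3.689 × 10^-3 mol
mass of As2O3 = 3.689 × 10^-3 × 197.84 = 0.7298 g
% As2O3 = 0.7298 / 1.052 × 100 = 69.37 %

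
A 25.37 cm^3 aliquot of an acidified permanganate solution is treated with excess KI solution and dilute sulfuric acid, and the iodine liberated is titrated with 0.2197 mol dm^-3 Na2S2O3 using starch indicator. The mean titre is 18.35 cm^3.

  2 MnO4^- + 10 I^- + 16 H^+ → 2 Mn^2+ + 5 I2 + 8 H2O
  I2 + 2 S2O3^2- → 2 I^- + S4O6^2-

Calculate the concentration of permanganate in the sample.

n(S2O3^2-) = 0.01835 × 0.2197 = 4.031 × 10^-3 mol
n(I2) = n(S2O3^2-)/2 = 2.016 × 10^-3 mol
From the 2:5 ratio, n(MnO4^-) in the aliquot = 2/5 × 2.016 × 10^-3 = 8.063 × 10^-4 mol
[MnO4^-] = 8.063 × 10^-4 / 0.02537 = 0.03178 mol/L

0.03178 mol/L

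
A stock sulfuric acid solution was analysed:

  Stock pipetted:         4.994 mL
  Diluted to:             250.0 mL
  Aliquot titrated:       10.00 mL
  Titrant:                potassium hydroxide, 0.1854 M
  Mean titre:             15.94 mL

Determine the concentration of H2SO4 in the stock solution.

H2SO4 + 2 KOH → K2SO4 + 2 H2O
n(KOH) = 0.01594 × 0.1854 = 2.955 × 10^-3 mol
From the 1:2 ratio, n(H2SO4) in the aliquot = 1/2 × 2.955 × 10^-3 = 1.478 × 10^-3 mol
[H2SO4]_dilute = 1.478 × 10^-3 / 0.01000 = 0.1478 mol/L
Dilution factor = 250.0 / 4.994 = 50.06
[H2SO4]_stock = 0.1478 × 50.06 = 7.397 mol/L

7.397 M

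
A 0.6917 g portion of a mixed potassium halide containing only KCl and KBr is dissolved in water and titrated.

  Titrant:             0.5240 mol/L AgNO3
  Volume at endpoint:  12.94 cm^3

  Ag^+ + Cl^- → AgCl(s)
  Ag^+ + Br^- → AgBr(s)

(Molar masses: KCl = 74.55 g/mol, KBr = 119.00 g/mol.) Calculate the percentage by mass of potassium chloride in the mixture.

n(AgNO3) = 0.01294 × 0.5240 = 6.781 × 10^-3 mol
Let x = n(KCl), y = n(KBr).
Titrant: 1x + 1y = 6.781 × 10^-3;  mass: 74.55x + 119.00y = 0.6917
Solving, x = 2.591 × 10^-3 mol, y = 4.189 × 10^-3 mol
mass of KCl = 2.591 × 10^-3 × 74.55 = 0.1932 g
% KCl = 0.1932 / 0.6917 × 100 = 27.93 %

27.93 %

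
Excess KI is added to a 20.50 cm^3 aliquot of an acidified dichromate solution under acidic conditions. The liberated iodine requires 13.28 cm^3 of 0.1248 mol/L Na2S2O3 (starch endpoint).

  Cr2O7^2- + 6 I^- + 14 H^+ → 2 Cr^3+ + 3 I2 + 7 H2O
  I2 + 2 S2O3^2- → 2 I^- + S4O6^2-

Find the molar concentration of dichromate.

0.01347 mol/L

n(S2O3^2-) = 0.01328 × 0.1248 = 1.657 × 10^-3 mol
n(I2) = n(S2O3^2-)/2 = 8.287 × 10^-4 mol
From the 1:3 ratio, n(Cr2O7^2-) in the aliquot = 1/3 × 8.287 × 10^-4 = 2.762 × 10^-4 mol
[Cr2O7^2-] = 2.762 × 10^-4 / 0.02050 = 0.01347 mol/L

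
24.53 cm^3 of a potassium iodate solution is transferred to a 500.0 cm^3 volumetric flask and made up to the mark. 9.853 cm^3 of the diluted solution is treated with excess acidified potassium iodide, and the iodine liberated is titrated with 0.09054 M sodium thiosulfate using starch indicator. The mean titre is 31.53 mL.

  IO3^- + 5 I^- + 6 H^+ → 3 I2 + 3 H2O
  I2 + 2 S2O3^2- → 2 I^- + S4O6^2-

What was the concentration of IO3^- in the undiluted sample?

n(S2O3^2-) = 0.03153 × 0.09054 = 2.855 × 10^-3 mol
n(I2) = n(S2O3^2-)/2 = 1.427 × 10^-3 mol
From the 1:3 ratio, n(IO3^-) in the aliquot = 1/3 × 1.427 × 10^-3 = 4.758 × 10^-4 mol
[IO3^-]_dilute = 4.758 × 10^-4 / 0.009853 = 0.04829 mol/L
[IO3^-]_original = 0.04829 × 500.0/24.53 = 0.9843 mol/L

0.9843 M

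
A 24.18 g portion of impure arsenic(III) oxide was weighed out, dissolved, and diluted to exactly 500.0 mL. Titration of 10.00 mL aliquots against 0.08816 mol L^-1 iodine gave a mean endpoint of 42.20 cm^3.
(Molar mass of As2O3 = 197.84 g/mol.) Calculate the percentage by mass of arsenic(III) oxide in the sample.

As2O3 + 2 I2 + 2 H2O → As2O5 + 4 HI
n(I2) per titration = 0.04220 × 0.08816 = 3.720 × 10^-3 mol
From the 1:2 ratio, n(As2O3) in each aliquot = 1/2 × 3.720 × 10^-3 = 1.860 × 10^-3 mol
n(As2O3) in the whole flask = 1.860 × 10^-3 × 500.0/10.00 = 0.09301 mol
mass of As2O3 = 0.09301 × 197.84 = 18.40 g
% As2O3 = 18.40 / 24.18 × 100 = 76.10 %

76.10 %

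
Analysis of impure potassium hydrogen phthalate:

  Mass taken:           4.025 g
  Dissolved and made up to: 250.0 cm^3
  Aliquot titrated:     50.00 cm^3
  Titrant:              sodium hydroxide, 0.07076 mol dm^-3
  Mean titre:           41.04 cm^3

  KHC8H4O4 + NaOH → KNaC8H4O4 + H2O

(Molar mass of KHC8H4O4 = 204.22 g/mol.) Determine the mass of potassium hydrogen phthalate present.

2.965 g

n(NaOH) per titration = 0.04104 × 0.07076 = 2.904 × 10^-3 mol
n(KHC8H4O4) in each aliquot = 2.904 × 10^-3 mol (1:1 ratio)
n(KHC8H4O4) in the whole flask = 2.904 × 10^-3 × 250.0/50.00 = 0.01452 mol
mass of KHC8H4O4 = 0.01452 × 204.22 = 2.965 g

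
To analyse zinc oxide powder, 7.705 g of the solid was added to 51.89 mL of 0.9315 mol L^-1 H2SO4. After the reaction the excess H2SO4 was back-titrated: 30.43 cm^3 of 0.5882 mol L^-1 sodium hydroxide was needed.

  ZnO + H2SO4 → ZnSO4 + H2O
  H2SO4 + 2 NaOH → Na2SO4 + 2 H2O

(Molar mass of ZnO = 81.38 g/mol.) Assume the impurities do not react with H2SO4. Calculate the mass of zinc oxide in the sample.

3.205 g

n(H2SO4) added = 0.05189 × 0.9315 = 0.04834 mol
n(NaOH) used in back-titration = 0.03043 × 0.5882 = 0.01790 mol
From the 1:2 ratio, n(H2SO4) left over = 1/2 × 0.01790 = 8.949 × 10^-3 mol
n(H2SO4) consumed by analyte = 0.04834 − 8.949 × 10^-3 = 0.03939 mol
n(ZnO) = 0.03939 mol (1:1 ratio)
mass of ZnO = 0.03939 × 81.38 = 3.205 g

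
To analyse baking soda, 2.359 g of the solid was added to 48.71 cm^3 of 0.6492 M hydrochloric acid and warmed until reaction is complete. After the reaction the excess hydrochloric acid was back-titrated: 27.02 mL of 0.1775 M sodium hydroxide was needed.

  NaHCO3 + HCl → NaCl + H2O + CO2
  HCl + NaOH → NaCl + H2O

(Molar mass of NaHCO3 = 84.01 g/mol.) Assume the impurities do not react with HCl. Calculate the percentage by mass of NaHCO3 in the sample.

n(HCl) added = 0.04871 × 0.6492 = 0.03162 mol
n(NaOH) used in back-titration = 0.02702 × 0.1775 = 4.796 × 10^-3 mol
n(HCl) left over = 4.796 × 10^-3 mol (1:1 ratio)
n(HCl) consumed by analyte = 0.03162 − 4.796 × 10^-3 = 0.02683 mol
n(NaHCO3) = 0.02683 mol (1:1 ratio)
mass of NaHCO3 = 0.02683 × 84.01 = 2.254 g
% NaHCO3 = 2.254 / 2.359 × 100 = 95.54 %

95.54 %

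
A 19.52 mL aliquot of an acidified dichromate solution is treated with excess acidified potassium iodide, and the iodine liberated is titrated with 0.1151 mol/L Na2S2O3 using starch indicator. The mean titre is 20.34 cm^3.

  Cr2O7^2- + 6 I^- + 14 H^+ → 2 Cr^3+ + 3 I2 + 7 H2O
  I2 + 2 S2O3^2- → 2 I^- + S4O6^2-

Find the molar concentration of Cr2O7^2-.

0.01999 mol/L

n(S2O3^2-) = 0.02034 × 0.1151 = 2.341 × 10^-3 mol
n(I2) = n(S2O3^2-)/2 = 1.171 × 10^-3 mol
From the 1:3 ratio, n(Cr2O7^2-) in the aliquot = 1/3 × 1.171 × 10^-3 = 3.902 × 10^-4 mol
[Cr2O7^2-] = 3.902 × 10^-4 / 0.01952 = 0.01999 mol/L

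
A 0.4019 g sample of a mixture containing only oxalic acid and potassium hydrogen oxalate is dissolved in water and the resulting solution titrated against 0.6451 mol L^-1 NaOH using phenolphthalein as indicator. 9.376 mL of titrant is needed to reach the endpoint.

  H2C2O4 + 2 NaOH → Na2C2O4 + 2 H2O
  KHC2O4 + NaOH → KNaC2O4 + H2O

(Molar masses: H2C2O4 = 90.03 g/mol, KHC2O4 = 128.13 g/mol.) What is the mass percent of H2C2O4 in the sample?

50.28 %

n(NaOH) = 0.009376 × 0.6451 = 6.048 × 10^-3 mol
Let x = n(H2C2O4), y = n(KHC2O4).
Titrant: 2x + 1y = 6.048 × 10^-3;  mass: 90.03x + 128.13y = 0.4019
Solving, x = 2.244 × 10^-3 mol, y = 1.560 × 10^-3 mol
mass of H2C2O4 = 2.244 × 10^-3 × 90.03 = 0.2021 g
% H2C2O4 = 0.2021 / 0.4019 × 100 = 50.28 %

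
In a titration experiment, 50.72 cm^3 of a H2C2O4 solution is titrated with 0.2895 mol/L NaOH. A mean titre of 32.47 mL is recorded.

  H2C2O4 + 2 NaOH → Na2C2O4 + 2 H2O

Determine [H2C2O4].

n(NaOH) = 0.03247 L × 0.2895 mol/L = 9.400 × 10^-3 mol
From the 1:2 mole ratio, n(H2C2O4) = 1/2 × 9.400 × 10^-3 = 4.700 × 10^-3 mol
[H2C2O4] = 4.700 × 10^-3 mol / 0.05072 L = 0.09267 mol/L

0.09267 mol/L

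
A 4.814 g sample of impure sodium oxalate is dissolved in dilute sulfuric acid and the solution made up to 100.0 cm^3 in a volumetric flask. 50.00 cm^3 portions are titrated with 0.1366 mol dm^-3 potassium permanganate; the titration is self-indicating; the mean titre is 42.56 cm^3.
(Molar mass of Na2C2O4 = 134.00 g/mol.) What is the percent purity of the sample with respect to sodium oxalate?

2 MnO4^- + 5 C2O4^2- + 16 H^+ → 2 Mn^2+ + 10 CO2 + 8 H2O
n(KMnO4) per titration = 0.04256 × 0.1366 = 5.814 × 10^-3 mol
From the 5:2 ratio, n(Na2C2O4) in each aliquot = 5/2 × 5.814 × 10^-3 = 0.01453 mol
n(Na2C2O4) in the whole flask = 0.01453 × 100.0/50.00 = 0.02907 mol
mass of Na2C2O4 = 0.02907 × 134.00 = 3.895 g
% Na2C2O4 = 3.895 / 4.814 × 100 = 80.91 %

80.91 %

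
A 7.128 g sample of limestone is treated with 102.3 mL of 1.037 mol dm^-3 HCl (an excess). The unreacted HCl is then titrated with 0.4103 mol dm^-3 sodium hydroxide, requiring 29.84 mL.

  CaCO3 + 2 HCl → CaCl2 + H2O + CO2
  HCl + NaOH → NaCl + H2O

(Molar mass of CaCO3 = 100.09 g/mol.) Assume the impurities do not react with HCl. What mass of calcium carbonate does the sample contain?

n(HCl) added = 0.1023 × 1.037 = 0.1061 mol
n(NaOH) used in back-titration = 0.02984 × 0.4103 = 0.01224 mol
n(HCl) left over = 0.01224 mol (1:1 ratio)
n(HCl) consumed by analyte = 0.1061 − 0.01224 = 0.09384 mol
From the 1:2 ratio, n(CaCO3) = 1/2 × 0.09384 = 0.04692 mol
mass of CaCO3 = 0.04692 × 100.09 = 4.696 g

4.696 g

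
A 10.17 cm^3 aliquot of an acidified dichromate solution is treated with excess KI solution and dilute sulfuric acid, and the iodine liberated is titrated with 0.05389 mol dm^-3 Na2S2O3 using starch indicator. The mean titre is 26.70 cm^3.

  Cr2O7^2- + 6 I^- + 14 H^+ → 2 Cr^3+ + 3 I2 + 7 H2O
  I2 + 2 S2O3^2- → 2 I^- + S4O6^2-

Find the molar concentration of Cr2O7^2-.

0.02358 mol/L

n(S2O3^2-) = 0.02670 × 0.05389 = 1.439 × 10^-3 mol
n(I2) = n(S2O3^2-)/2 = 7.194 × 10^-4 mol
From the 1:3 ratio, n(Cr2O7^2-) in the aliquot = 1/3 × 7.194 × 10^-4 = 2.398 × 10^-4 mol
[Cr2O7^2-] = 2.398 × 10^-4 / 0.01017 = 0.02358 mol/L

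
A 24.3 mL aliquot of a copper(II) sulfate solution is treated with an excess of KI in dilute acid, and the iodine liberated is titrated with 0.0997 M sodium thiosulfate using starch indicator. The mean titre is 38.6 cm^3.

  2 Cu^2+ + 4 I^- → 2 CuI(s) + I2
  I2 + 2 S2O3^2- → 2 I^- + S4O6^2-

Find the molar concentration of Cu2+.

0.158 M

n(S2O3^2-) = 0.0386 × 0.0997 = 3.85 × 10^-3 mol
n(I2) = n(S2O3^2-)/2 = 1.92 × 10^-3 mol
From the 2:1 ratio, n(Cu2+) in the aliquot = 2/1 × 1.92 × 10^-3 = 3.85 × 10^-3 mol
[Cu2+] = 3.85 × 10^-3 / 0.0243 = 0.158 mol/L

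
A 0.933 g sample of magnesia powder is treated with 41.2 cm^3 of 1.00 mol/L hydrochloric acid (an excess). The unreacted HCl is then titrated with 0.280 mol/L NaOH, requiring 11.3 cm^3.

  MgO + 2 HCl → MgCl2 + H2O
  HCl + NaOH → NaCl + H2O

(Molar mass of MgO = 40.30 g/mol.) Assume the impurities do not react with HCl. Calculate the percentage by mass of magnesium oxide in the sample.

n(HCl) added = 0.0412 × 1.00 = 0.0412 mol
n(NaOH) used in back-titration = 0.0113 × 0.280 = 3.16 × 10^-3 mol
n(HCl) left over = 3.16 × 10^-3 mol (1:1 ratio)
n(HCl) consumed by analyte = 0.0412 − 3.16 × 10^-3 = 0.0380 mol
From the 1:2 ratio, n(MgO) = 1/2 × 0.0380 = 0.0190 mol
mass of MgO = 0.0190 × 40.30 = 0.766 g
% MgO = 0.766 / 0.933 × 100 = 82.1 %

82.1 %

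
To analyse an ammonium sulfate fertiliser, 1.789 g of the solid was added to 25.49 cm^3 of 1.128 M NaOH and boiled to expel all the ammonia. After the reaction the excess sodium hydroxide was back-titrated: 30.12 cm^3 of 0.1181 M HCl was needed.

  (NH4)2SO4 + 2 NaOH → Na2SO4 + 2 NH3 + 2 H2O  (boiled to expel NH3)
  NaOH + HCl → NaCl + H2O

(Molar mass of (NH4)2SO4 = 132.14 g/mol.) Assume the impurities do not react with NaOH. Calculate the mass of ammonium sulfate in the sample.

1.665 g

n(NaOH) added = 0.02549 × 1.128 = 0.02875 mol
n(HCl) used in back-titration = 0.03012 × 0.1181 = 3.557 × 10^-3 mol
n(NaOH) left over = 3.557 × 10^-3 mol (1:1 ratio)
n(NaOH) consumed by analyte = 0.02875 − 3.557 × 10^-3 = 0.02520 mol
From the 1:2 ratio, n((NH4)2SO4) = 1/2 × 0.02520 = 0.01260 mol
mass of (NH4)2SO4 = 0.01260 × 132.14 = 1.665 g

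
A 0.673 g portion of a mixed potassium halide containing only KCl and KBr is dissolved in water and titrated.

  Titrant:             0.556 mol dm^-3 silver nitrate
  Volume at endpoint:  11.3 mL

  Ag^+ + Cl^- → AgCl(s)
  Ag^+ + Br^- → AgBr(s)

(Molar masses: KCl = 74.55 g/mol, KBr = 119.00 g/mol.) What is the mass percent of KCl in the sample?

n(AgNO3) = 0.0113 × 0.556 = 6.28 × 10^-3 mol
Let x = n(KCl), y = n(KBr).
Titrant: 1x + 1y = 6.28 × 10^-3;  mass: 74.55x + 119.00y = 0.673
Solving, x = 1.68 × 10^-3 mol, y = 4.60 × 10^-3 mol
mass of KCl = 1.68 × 10^-3 × 74.55 = 0.125 g
% KCl = 0.125 / 0.673 × 100 = 18.6 %

18.6 %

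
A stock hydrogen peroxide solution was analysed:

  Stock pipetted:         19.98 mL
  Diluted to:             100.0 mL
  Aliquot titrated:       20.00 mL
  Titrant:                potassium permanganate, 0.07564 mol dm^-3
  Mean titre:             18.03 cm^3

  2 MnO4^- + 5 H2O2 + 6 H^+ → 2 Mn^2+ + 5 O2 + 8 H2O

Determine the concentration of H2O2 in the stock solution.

n(KMnO4) = 0.01803 × 0.07564 = 1.364 × 10^-3 mol
From the 5:2 ratio, n(H2O2) in the aliquot = 5/2 × 1.364 × 10^-3 = 3.409 × 10^-3 mol
[H2O2]_dilute = 3.409 × 10^-3 / 0.02000 = 0.1705 mol/L
Dilution factor = 100.0 / 19.98 = 5.005
[H2O2]_stock = 0.1705 × 5.005 = 0.8532 mol/L

0.8532 mol/L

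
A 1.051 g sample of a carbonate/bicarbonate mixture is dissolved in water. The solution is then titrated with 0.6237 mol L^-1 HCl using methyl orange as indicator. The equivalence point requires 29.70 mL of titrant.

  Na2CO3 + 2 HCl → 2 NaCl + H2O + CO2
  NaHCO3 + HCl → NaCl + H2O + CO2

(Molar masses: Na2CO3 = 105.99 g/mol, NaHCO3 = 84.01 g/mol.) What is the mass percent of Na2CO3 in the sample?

n(HCl) = 0.02970 × 0.6237 = 0.01852 mol
Let x = n(Na2CO3), y = n(NaHCO3).
Titrant: 2x + 1y = 0.01852;  mass: 105.99x + 84.01y = 1.051
Solving, x = 8.144 × 10^-3 mol, y = 2.235 × 10^-3 mol
mass of Na2CO3 = 8.144 × 10^-3 × 105.99 = 0.8632 g
% Na2CO3 = 0.8632 / 1.051 × 100 = 82.13 %

82.13 %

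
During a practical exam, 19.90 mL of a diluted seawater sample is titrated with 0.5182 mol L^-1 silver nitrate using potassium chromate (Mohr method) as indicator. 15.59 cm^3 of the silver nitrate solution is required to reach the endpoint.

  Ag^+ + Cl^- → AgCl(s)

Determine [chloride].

0.4060 mol/L

n(AgNO3) = 0.01559 L × 0.5182 mol/L = 8.079 × 10^-3 mol
n(Cl-) = 8.079 × 10^-3 mol (1:1 mole ratio)
[Cl-] = 8.079 × 10^-3 mol / 0.01990 L = 0.4060 mol/L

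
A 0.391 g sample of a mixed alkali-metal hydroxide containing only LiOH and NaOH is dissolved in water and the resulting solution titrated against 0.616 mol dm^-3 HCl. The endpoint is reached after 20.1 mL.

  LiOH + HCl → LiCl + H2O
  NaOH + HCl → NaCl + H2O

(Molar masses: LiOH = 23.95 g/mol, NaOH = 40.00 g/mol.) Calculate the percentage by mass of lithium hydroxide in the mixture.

n(HCl) = 0.0201 × 0.616 = 0.0124 mol
Let x = n(LiOH), y = n(NaOH).
Titrant: 1x + 1y = 0.0124;  mass: 23.95x + 40.00y = 0.391
Solving, x = 6.50 × 10^-3 mol, y = 5.89 × 10^-3 mol
mass of LiOH = 6.50 × 10^-3 × 23.95 = 0.156 g
% LiOH = 0.156 / 0.391 × 100 = 39.8 %

39.8 %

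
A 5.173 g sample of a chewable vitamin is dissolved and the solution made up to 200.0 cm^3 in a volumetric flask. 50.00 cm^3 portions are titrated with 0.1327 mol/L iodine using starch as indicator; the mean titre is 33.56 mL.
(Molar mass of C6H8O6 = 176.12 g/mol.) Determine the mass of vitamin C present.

3.137 g

C6H8O6 + I2 → C6H6O6 + 2 HI
n(I2) per titration = 0.03356 × 0.1327 = 4.453 × 10^-3 mol
n(C6H8O6) in each aliquot = 4.453 × 10^-3 mol (1:1 ratio)
n(C6H8O6) in the whole flask = 4.453 × 10^-3 × 200.0/50.00 = 0.01781 mol
mass of C6H8O6 = 0.01781 × 176.12 = 3.137 g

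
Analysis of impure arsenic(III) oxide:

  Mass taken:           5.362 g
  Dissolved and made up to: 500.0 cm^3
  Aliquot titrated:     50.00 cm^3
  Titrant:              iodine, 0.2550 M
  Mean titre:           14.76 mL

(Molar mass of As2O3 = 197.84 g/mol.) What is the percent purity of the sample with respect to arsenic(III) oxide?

69.44 %

As2O3 + 2 I2 + 2 H2O → As2O5 + 4 HI
n(I2) per titration = 0.01476 × 0.2550 = 3.764 × 10^-3 mol
From the 1:2 ratio, n(As2O3) in each aliquot = 1/2 × 3.764 × 10^-3 = 1.882 × 10^-3 mol
n(As2O3) in the whole flask = 1.882 × 10^-3 × 500.0/50.00 = 0.01882 mol
mass of As2O3 = 0.01882 × 197.84 = 3.723 g
% As2O3 = 3.723 / 5.362 × 100 = 69.44 %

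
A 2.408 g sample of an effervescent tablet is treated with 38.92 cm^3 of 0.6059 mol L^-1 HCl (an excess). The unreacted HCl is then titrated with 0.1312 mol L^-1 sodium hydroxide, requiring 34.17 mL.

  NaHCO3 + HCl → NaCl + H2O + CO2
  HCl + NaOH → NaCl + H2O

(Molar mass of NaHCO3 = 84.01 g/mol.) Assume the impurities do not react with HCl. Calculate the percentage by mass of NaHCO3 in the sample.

n(HCl) added = 0.03892 × 0.6059 = 0.02358 mol
n(NaOH) used in back-titration = 0.03417 × 0.1312 = 4.483 × 10^-3 mol
n(HCl) left over = 4.483 × 10^-3 mol (1:1 ratio)
n(HCl) consumed by analyte = 0.02358 − 4.483 × 10^-3 = 0.01910 mol
n(NaHCO3) = 0.01910 mol (1:1 ratio)
mass of NaHCO3 = 0.01910 × 84.01 = 1.604 g
% NaHCO3 = 1.604 / 2.408 × 100 = 66.63 %

66.63 %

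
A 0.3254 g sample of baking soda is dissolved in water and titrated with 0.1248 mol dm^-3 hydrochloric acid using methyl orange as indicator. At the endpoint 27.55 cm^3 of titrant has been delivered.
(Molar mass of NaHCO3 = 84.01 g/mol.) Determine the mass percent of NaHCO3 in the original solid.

88.77 %

NaHCO3 + HCl → NaCl + H2O + CO2
n(HCl) = 0.02755 L × 0.1248 mol/L = 3.438 × 10^-3 mol
n(NaHCO3) = 3.438 × 10^-3 mol (1:1 ratio)
mass of NaHCO3 = 3.438 × 10^-3 × 84.01 g/mol = 0.2888 g
% NaHCO3 = 0.2888 / 0.3254 × 100 = 88.77 %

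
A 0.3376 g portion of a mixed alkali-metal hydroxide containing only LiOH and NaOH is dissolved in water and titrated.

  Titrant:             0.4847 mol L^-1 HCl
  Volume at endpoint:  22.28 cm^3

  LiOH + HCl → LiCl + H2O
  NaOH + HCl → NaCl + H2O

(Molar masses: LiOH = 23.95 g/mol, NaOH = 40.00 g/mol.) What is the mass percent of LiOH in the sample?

n(HCl) = 0.02228 × 0.4847 = 0.01080 mol
Let x = n(LiOH), y = n(NaOH).
Titrant: 1x + 1y = 0.01080;  mass: 23.95x + 40.00y = 0.3376
Solving, x = 5.879 × 10^-3 mol, y = 4.920 × 10^-3 mol
mass of LiOH = 5.879 × 10^-3 × 23.95 = 0.1408 g
% LiOH = 0.1408 / 0.3376 × 100 = 41.71 %

41.71 %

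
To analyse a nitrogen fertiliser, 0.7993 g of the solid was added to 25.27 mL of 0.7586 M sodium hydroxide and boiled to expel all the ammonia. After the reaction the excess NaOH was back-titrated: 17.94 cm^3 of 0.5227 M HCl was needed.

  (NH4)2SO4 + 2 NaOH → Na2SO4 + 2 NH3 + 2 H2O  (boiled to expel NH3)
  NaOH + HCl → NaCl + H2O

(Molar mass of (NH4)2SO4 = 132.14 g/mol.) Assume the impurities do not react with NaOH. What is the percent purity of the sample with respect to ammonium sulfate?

n(NaOH) added = 0.02527 × 0.7586 = 0.01917 mol
n(HCl) used in back-titration = 0.01794 × 0.5227 = 9.377 × 10^-3 mol
n(NaOH) left over = 9.377 × 10^-3 mol (1:1 ratio)
n(NaOH) consumed by analyte = 0.01917 − 9.377 × 10^-3 = 9.793 × 10^-3 mol
From the 1:2 ratio, n((NH4)2SO4) = 1/2 × 9.793 × 10^-3 = 4.896 × 10^-3 mol
mass of (NH4)2SO4 = 4.896 × 10^-3 × 132.14 = 0.6470 g
% (NH4)2SO4 = 0.6470 / 0.7993 × 100 = 80.95 %

80.95 %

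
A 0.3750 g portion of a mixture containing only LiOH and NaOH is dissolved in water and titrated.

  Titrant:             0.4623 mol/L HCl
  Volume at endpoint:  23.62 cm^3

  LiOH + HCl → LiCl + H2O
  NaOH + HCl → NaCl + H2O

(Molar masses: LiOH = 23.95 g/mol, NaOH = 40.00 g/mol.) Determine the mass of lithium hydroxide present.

n(HCl) = 0.02362 × 0.4623 = 0.01092 mol
Let x = n(LiOH), y = n(NaOH).
Titrant: 1x + 1y = 0.01092;  mass: 23.95x + 40.00y = 0.3750
Solving, x = 3.849 × 10^-3 mol, y = 7.070 × 10^-3 mol
mass of LiOH = 3.849 × 10^-3 × 23.95 = 0.09219 g

0.09219 g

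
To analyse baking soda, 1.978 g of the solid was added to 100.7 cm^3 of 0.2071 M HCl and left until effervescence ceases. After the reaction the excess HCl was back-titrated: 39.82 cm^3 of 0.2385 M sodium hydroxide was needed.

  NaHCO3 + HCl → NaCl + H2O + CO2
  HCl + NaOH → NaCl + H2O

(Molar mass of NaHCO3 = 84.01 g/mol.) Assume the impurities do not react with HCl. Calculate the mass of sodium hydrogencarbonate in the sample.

0.9542 g

n(HCl) added = 0.1007 × 0.2071 = 0.02085 mol
n(NaOH) used in back-titration = 0.03982 × 0.2385 = 9.497 × 10^-3 mol
n(HCl) left over = 9.497 × 10^-3 mol (1:1 ratio)
n(HCl) consumed by analyte = 0.02085 − 9.497 × 10^-3 = 0.01136 mol
n(NaHCO3) = 0.01136 mol (1:1 ratio)
mass of NaHCO3 = 0.01136 × 84.01 = 0.9542 g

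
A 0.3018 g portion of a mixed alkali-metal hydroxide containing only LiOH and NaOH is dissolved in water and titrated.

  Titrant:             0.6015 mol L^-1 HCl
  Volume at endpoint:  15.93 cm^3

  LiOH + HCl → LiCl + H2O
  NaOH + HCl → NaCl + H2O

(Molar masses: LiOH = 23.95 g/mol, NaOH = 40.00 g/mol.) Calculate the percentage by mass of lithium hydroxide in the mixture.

n(HCl) = 0.01593 × 0.6015 = 9.582 × 10^-3 mol
Let x = n(LiOH), y = n(NaOH).
Titrant: 1x + 1y = 9.582 × 10^-3;  mass: 23.95x + 40.00y = 0.3018
Solving, x = 5.076 × 10^-3 mol, y = 4.506 × 10^-3 mol
mass of LiOH = 5.076 × 10^-3 × 23.95 = 0.1216 g
% LiOH = 0.1216 / 0.3018 × 100 = 40.28 %

40.28 %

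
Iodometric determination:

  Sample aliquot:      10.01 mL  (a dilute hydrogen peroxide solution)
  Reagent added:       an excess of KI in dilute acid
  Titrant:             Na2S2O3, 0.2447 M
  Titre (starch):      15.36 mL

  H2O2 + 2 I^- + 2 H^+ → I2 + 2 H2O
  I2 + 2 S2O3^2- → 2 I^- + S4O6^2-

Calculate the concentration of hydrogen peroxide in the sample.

0.1877 M

n(S2O3^2-) = 0.01536 × 0.2447 = 3.759 × 10^-3 mol
n(I2) = n(S2O3^2-)/2 = 1.879 × 10^-3 mol
n(H2O2) in the aliquot = 1.879 × 10^-3 mol (1:1 ratio)
[H2O2] = 1.879 × 10^-3 / 0.01001 = 0.1877 mol/L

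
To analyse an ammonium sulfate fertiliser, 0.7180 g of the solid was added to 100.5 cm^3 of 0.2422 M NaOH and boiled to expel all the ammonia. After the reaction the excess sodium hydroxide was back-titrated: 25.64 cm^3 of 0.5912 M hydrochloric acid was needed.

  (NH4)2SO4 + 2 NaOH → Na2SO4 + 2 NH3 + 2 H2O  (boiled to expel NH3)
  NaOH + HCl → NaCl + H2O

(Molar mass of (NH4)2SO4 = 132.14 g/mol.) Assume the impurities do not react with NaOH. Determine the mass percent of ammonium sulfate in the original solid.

84.50 %

n(NaOH) added = 0.1005 × 0.2422 = 0.02434 mol
n(HCl) used in back-titration = 0.02564 × 0.5912 = 0.01516 mol
n(NaOH) left over = 0.01516 mol (1:1 ratio)
n(NaOH) consumed by analyte = 0.02434 − 0.01516 = 9.183 × 10^-3 mol
From the 1:2 ratio, n((NH4)2SO4) = 1/2 × 9.183 × 10^-3 = 4.591 × 10^-3 mol
mass of (NH4)2SO4 = 4.591 × 10^-3 × 132.14 = 0.6067 g
% (NH4)2SO4 = 0.6067 / 0.7180 × 100 = 84.50 %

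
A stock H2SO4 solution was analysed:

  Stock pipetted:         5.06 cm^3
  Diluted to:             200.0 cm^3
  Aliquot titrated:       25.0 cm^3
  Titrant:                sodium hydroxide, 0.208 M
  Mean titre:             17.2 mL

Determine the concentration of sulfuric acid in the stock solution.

2.83 M

H2SO4 + 2 NaOH → Na2SO4 + 2 H2O
n(NaOH) = 0.0172 × 0.208 = 3.58 × 10^-3 mol
From the 1:2 ratio, n(H2SO4) in the aliquot = 1/2 × 3.58 × 10^-3 = 1.79 × 10^-3 mol
[H2SO4]_dilute = 1.79 × 10^-3 / 0.0250 = 0.0716 mol/L
Dilution factor = 200.0 / 5.06 = 39.53
[H2SO4]_stock = 0.0716 × 39.53 = 2.83 mol/L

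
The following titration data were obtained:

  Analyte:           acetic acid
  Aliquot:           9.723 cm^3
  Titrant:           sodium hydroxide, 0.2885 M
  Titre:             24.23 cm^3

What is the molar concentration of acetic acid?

0.7190 M

CH3COOH + NaOH → CH3COONa + H2O
n(NaOH) = 0.02423 L × 0.2885 mol/L = 6.990 × 10^-3 mol
n(CH3COOH) = 6.990 × 10^-3 mol (1:1 mole ratio)
[CH3COOH] = 6.990 × 10^-3 mol / 0.009723 L = 0.7190 mol/L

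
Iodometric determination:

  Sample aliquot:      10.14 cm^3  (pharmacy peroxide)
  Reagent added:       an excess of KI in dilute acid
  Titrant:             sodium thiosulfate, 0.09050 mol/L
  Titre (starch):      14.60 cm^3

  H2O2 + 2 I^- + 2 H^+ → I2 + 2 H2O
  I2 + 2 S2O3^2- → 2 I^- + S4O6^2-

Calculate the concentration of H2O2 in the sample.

n(S2O3^2-) = 0.01460 × 0.09050 = 1.321 × 10^-3 mol
n(I2) = n(S2O3^2-)/2 = 6.606 × 10^-4 mol
n(H2O2) in the aliquot = 6.606 × 10^-4 mol (1:1 ratio)
[H2O2] = 6.606 × 10^-4 / 0.01014 = 0.06515 mol/L

0.06515 mol/L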